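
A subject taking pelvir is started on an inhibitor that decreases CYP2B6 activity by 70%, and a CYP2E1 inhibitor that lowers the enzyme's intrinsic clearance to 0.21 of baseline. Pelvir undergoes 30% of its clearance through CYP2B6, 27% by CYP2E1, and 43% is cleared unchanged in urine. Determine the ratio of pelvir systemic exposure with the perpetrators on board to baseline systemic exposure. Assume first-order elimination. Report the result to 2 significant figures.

The CYP2B6 pathway (30% of clearance) falls to 0.3× activity: 0.3 × 0.3 = 0.09.
The CYP2E1 pathway (27% of clearance) is reduced to 0.21× activity: 0.27 × 0.21 = 0.0567.
The remaining 43% of clearance is unaffected.
Relative clearance = 0.09 + 0.0567 + 0.43 = 0.5767.
Because systemic exposure varies inversely with clearance, the combined effect is 1 / 0.5767 = 1.7.

1.7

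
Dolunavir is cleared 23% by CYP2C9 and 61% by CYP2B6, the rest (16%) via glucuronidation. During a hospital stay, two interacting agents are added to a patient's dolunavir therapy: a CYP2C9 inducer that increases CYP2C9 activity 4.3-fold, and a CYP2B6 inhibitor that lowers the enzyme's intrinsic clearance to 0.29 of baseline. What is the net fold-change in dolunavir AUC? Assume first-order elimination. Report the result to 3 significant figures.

The CYP2C9 pathway (23% of clearance) is boosted to 4.3× activity: 0.23 × 4.3 = 0.989.
The CYP2B6 pathway (61% of clearance) is reduced to 0.29× activity: 0.61 × 0.29 = 0.1769.
The remaining 16% of clearance is unaffected.
New clearance relative to baseline: 0.989 + 0.1769 + 0.16 = 1.3259.
AUC ∝ 1/CL: fold-change = 1 / 1.3259 = 0.754.

0.754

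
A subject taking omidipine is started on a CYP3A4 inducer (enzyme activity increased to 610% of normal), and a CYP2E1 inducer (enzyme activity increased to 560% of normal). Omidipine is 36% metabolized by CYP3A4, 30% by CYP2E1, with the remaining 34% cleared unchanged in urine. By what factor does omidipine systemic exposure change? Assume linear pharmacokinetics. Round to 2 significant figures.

The CYP3A4 pathway (36% of clearance) rises to 6.1× activity: 0.36 × 6.1 = 2.196.
The CYP2E1 pathway (30% of clearance) rises to 5.6× activity: 0.3 × 5.6 = 1.68.
Non-CYP routes (34%) are unchanged.
CL_new/CL_old = 2.196 + 1.68 + 0.34 = 4.216.
Because systemic exposure varies inversely with clearance, the combined effect is 1 / 4.216 = 0.24.

0.24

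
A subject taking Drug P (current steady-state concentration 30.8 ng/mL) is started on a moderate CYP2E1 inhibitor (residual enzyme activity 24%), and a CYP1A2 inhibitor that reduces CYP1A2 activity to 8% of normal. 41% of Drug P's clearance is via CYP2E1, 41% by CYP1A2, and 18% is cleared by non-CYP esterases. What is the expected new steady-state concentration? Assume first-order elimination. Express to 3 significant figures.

99.0 ng/mL

CYP2E1: 0.41 × 0.24 = 0.0984
CYP1A2: 0.41 × 0.08 = 0.0328
Other: 0.18 (unchanged)
Relative clearance = 0.0984 + 0.0328 + 0.18 = 0.3112.
Dividing the baseline by the relative clearance: 30.8 / 0.3112 = 99.0 ng/mL.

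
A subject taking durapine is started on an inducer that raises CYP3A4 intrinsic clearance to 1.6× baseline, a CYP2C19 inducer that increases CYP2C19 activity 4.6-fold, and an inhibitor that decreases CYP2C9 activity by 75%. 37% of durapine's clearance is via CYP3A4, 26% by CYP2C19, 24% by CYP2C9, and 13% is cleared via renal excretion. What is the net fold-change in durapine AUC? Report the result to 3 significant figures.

0.506

CYP3A4: 0.37 × 1.6 = 0.592
CYP2C19: 0.26 × 4.6 = 1.196
CYP2C9: 0.24 × 0.25 = 0.06
Other: 0.13 (unchanged)
Relative clearance = 0.592 + 1.196 + 0.06 + 0.13 = 1.978.
AUC ∝ 1/CL: fold-change = 1 / 1.978 = 0.506.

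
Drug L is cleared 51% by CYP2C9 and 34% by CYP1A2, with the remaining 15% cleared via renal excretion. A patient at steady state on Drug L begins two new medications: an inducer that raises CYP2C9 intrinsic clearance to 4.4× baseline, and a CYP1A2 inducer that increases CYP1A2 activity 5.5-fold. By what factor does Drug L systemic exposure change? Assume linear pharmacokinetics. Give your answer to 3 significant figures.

The CYP2C9 pathway (51% of clearance) is boosted to 4.4× activity: 0.51 × 4.4 = 2.244.
The CYP1A2 pathway (34% of clearance) increases to 5.5× activity: 0.34 × 5.5 = 1.87.
The remaining 15% of clearance is unaffected.
CL_new/CL_old = 2.244 + 1.87 + 0.15 = 4.264.
Net systemic exposure ratio = 1 / 4.264 = 0.235.

0.235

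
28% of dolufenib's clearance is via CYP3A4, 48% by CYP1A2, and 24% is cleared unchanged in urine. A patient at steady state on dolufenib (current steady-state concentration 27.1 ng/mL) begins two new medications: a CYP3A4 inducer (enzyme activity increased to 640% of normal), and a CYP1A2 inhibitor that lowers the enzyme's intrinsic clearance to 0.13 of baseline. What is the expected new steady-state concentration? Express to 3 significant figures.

12.9 ng/mL

The CYP3A4 pathway (28% of clearance) rises to 6.4× activity: 0.28 × 6.4 = 1.792.
The CYP1A2 pathway (48% of clearance) is reduced to 0.13× activity: 0.48 × 0.13 = 0.0624.
Non-CYP routes (24%) are unchanged.
Relative clearance = 1.792 + 0.0624 + 0.24 = 2.0944.
Steady-state concentration ∝ 1/CL: new value = 27.1 / 2.0944 = 12.9 ng/mL.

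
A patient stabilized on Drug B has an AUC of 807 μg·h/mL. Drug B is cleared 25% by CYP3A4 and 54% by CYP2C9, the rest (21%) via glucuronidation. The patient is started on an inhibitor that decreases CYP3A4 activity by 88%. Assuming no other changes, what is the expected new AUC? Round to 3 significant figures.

1.03 × 10³ μg·h/mL

CYP3A4: 0.25 × 0.12 = 0.03
CYP2C9: 0.54 (unchanged)
Other: 0.21 (unchanged)
CL_new/CL_old = 0.03 + 0.54 + 0.21 = 0.78.
With dosing unchanged, AUC scales as 1/CL: 807 / 0.78 = 1.03 × 10³ μg·h/mL.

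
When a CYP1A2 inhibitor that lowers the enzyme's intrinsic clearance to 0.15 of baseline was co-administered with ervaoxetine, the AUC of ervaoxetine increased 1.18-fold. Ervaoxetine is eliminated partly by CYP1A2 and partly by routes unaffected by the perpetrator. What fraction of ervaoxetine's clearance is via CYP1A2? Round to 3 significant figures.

0.179

Let fm be the CYP1A2 fraction. New clearance relative to baseline = fm × 0.15 + (1 − fm).
AUC ratio = 1 / (new CL fraction), so new CL fraction = 1 / 1.18 = 0.8475.
fm × 0.15 + 1 − fm = 0.8475  ⇒  fm × (0.15 − 1) = −0.1525  ⇒  fm = 0.179.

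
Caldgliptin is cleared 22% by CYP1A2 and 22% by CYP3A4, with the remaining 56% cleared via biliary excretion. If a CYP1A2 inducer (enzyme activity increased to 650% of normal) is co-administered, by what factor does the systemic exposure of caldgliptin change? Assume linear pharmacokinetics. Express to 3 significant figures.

0.452

The CYP1A2 pathway (22% of clearance) rises to 6.5× activity: 0.22 × 6.5 = 1.43.
CYP3A4 (22%) and the residual 56% are unaffected.
CL_new/CL_old = 1.43 + 0.22 + 0.56 = 2.21.
Since systemic exposure ∝ 1/CL, the ratio is 1 / 2.21 = 0.452.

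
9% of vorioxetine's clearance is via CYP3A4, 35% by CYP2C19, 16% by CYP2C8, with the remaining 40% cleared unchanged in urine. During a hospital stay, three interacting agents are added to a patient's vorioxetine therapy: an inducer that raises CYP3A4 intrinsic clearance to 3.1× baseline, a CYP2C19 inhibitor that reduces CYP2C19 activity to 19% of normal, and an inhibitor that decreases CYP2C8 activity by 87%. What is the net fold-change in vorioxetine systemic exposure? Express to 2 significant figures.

1.3

The CYP3A4 pathway (9% of clearance) is boosted to 3.1× activity: 0.09 × 3.1 = 0.279.
The CYP2C19 pathway (35% of clearance) falls to 0.19× activity: 0.35 × 0.19 = 0.0665.
The CYP2C8 pathway (16% of clearance) is reduced to 0.13× activity: 0.16 × 0.13 = 0.0208.
Non-CYP routes (40%) are unchanged.
New clearance relative to baseline: 0.279 + 0.0665 + 0.0208 + 0.4 = 0.7663.
Net systemic exposure ratio = 1 / 0.7663 = 1.3.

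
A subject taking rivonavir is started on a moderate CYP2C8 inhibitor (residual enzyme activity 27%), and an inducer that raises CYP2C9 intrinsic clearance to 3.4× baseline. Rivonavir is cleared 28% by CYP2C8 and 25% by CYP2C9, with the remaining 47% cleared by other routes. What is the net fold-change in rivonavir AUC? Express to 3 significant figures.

CYP2C8: 0.28 × 0.27 = 0.0756
CYP2C9: 0.25 × 3.4 = 0.85
Other: 0.47 (unchanged)
CL_new/CL_old = 0.0756 + 0.85 + 0.47 = 1.3956.
AUC ∝ 1/CL: fold-change = 1 / 1.3956 = 0.717.

0.717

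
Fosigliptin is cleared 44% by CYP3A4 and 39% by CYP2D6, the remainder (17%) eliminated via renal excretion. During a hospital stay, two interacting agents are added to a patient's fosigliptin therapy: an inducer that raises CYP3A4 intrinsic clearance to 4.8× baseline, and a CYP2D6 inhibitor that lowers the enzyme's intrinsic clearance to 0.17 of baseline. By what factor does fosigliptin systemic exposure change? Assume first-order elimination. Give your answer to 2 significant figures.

The CYP3A4 pathway (44% of clearance) increases to 4.8× activity: 0.44 × 4.8 = 2.112.
The CYP2D6 pathway (39% of clearance) falls to 0.17× activity: 0.39 × 0.17 = 0.0663.
Non-CYP routes (17%) are unchanged.
New clearance relative to baseline: 2.112 + 0.0663 + 0.17 = 2.3483.
Because systemic exposure varies inversely with clearance, the combined effect is 1 / 2.3483 = 0.43.

0.43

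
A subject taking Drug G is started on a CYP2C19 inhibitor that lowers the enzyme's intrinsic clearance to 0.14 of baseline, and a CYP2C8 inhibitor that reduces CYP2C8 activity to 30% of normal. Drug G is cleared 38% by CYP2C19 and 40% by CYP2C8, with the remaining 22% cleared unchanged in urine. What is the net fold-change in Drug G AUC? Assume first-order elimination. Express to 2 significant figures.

The CYP2C19 pathway (38% of clearance) is reduced to 0.14× activity: 0.38 × 0.14 = 0.0532.
The CYP2C8 pathway (40% of clearance) falls to 0.3× activity: 0.4 × 0.3 = 0.12.
Non-CYP routes (22%) are unchanged.
New clearance relative to baseline: 0.0532 + 0.12 + 0.22 = 0.3932.
AUC ∝ 1/CL: fold-change = 1 / 0.3932 = 2.5.

2.5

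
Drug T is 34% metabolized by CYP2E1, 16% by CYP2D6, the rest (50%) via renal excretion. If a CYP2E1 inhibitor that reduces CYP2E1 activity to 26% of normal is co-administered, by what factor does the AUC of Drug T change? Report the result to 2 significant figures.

CYP2E1: 0.34 × 0.26 = 0.0884
CYP2D6: 0.16 (unchanged)
Other: 0.5 (unchanged)
CL_new/CL_old = 0.0884 + 0.16 + 0.5 = 0.7484.
AUC is inversely proportional to clearance, so the fold-change is 1 / 0.7484 = 1.3.

1.3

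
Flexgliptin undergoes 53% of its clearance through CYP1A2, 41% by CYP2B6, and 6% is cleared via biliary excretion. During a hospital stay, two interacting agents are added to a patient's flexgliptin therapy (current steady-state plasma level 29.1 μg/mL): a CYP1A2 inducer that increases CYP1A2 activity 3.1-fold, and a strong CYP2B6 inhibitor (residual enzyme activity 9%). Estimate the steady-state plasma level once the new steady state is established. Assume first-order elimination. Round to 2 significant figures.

The CYP1A2 pathway (53% of clearance) is boosted to 3.1× activity: 0.53 × 3.1 = 1.643.
The CYP2B6 pathway (41% of clearance) is reduced to 0.09× activity: 0.41 × 0.09 = 0.0369.
Non-CYP routes (6%) are unchanged.
New clearance relative to baseline: 1.643 + 0.0369 + 0.06 = 1.7399.
New steady-state plasma level = 29.1 / 1.7399 = 17 μg/mL (concentration scales inversely with clearance).

17 μg/mL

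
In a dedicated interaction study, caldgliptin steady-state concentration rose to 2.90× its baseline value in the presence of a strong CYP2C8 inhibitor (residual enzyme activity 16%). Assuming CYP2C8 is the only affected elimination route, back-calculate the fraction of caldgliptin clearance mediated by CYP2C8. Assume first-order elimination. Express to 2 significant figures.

0.78

Let x = fm,CYP2C8. Because steady-state concentration ∝ 1/CL, relative clearance fell to 1/2.90 = 0.3448.
Setting x·0.16 + (1 − x) = 0.3448 and solving: x = (0.3448 − 1)/(0.16 − 1) = 0.78.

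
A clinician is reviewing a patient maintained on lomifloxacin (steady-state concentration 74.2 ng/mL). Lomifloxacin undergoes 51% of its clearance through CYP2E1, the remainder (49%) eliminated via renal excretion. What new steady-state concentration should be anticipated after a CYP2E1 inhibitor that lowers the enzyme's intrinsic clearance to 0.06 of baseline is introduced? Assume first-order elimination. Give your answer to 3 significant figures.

The CYP2E1 pathway (51% of clearance) is reduced to 0.06× activity: 0.51 × 0.06 = 0.0306.
Non-CYP routes (49%) are unchanged.
New clearance relative to baseline: 0.0306 + 0.49 = 0.5206.
With dosing unchanged, steady-state concentration scales as 1/CL: 74.2 / 0.5206 = 143 ng/mL.

143 ng/mL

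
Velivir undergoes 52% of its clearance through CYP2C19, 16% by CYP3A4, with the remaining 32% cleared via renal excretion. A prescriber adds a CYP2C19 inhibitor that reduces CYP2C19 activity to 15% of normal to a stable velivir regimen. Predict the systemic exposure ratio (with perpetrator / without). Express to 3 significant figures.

The CYP2C19 pathway (52% of clearance) is reduced to 0.15× activity: 0.52 × 0.15 = 0.078.
CYP3A4 (16%) and the residual 32% are unaffected.
CL_new/CL_old = 0.078 + 0.16 + 0.32 = 0.558.
Systemic exposure ratio = CL_old/CL_new = 1 / 0.558 = 1.79.

1.79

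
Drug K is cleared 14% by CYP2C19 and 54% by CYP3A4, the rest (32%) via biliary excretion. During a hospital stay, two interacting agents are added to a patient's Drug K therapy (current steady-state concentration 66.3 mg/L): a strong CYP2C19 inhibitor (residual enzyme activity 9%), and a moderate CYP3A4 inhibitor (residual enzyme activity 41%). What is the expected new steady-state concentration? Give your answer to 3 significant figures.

120 mg/L

The CYP2C19 pathway (14% of clearance) falls to 0.09× activity: 0.14 × 0.09 = 0.0126.
The CYP3A4 pathway (54% of clearance) is reduced to 0.41× activity: 0.54 × 0.41 = 0.2214.
The remaining 32% of clearance is unaffected.
CL_new/CL_old = 0.0126 + 0.2214 + 0.32 = 0.554.
Steady-state concentration ∝ 1/CL: new value = 66.3 / 0.554 = 120 mg/L.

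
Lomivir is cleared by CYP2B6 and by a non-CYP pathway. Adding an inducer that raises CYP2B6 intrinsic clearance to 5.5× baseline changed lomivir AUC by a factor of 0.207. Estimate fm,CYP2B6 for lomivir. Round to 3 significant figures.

CL'/CL = 1 / 0.207 = 4.831
5.5·fm + (1 − fm) = 4.831
fm = (4.831 − 1) / (5.5 − 1) = 0.851

0.851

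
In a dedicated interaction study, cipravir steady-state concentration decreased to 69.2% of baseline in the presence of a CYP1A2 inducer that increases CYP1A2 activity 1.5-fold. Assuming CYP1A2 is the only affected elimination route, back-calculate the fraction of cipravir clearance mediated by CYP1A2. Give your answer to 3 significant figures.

0.890

Write x for the fraction cleared via CYP1A2. The observed steady-state concentration change means clearance rose to 1/0.692 = 1.445 of baseline.
Setting x·1.5 + (1 − x) = 1.445 and solving: x = (1.445 − 1)/(1.5 − 1) = 0.890.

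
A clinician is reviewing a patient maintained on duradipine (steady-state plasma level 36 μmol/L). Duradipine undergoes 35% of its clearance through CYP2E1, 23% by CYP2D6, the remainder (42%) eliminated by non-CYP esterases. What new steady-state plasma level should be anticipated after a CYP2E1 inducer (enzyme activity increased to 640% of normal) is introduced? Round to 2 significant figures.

12 μmol/L

The CYP2E1 pathway (35% of clearance) is boosted to 6.4× activity: 0.35 × 6.4 = 2.24.
CYP2D6 (23%) and the residual 42% are unaffected.
CL_new/CL_old = 2.24 + 0.23 + 0.42 = 2.89.
Steady-state plasma level ∝ 1/CL, so new value = 36 / 2.89 = 12 μmol/L.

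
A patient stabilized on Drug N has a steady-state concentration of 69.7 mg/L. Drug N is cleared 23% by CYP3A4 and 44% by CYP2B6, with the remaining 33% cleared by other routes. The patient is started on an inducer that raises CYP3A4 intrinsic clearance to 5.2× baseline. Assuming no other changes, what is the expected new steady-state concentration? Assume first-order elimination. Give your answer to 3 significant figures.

The CYP3A4 pathway (23% of clearance) is boosted to 5.2× activity: 0.23 × 5.2 = 1.196.
CYP2B6 (44%) and the residual 33% are unaffected.
New clearance relative to baseline: 1.196 + 0.44 + 0.33 = 1.966.
New steady-state concentration = baseline ÷ relative clearance = 69.7 / 1.966 = 35.5 mg/L.

35.5 mg/L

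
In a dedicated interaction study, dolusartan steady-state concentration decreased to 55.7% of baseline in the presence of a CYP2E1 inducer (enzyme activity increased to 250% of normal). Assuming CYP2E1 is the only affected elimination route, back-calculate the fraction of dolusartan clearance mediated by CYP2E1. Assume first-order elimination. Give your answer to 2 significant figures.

0.53

CL'/CL = 1 / 0.557 = 1.795
2.5·fm + (1 − fm) = 1.795
fm = (1.795 − 1) / (2.5 − 1) = 0.53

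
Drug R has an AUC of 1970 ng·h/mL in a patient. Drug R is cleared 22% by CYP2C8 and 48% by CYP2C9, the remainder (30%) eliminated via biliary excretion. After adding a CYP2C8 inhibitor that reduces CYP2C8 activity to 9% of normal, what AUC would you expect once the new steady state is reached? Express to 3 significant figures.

2.46 × 10³ ng·h/mL

The CYP2C8 pathway (22% of clearance) falls to 0.09× activity: 0.22 × 0.09 = 0.0198.
CYP2C9 (48%) and the residual 30% are unaffected.
Relative clearance = 0.0198 + 0.48 + 0.3 = 0.7998.
New AUC = baseline ÷ relative clearance = 1970 / 0.7998 = 2.46 × 10³ ng·h/mL.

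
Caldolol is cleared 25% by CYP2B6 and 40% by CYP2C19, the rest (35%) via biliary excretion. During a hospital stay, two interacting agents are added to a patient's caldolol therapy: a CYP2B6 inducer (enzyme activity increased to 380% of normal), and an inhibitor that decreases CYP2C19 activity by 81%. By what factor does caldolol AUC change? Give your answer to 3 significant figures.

0.727

CYP2B6: 0.25 × 3.8 = 0.95
CYP2C19: 0.4 × 0.19 = 0.076
Other: 0.35 (unchanged)
Relative clearance = 0.95 + 0.076 + 0.35 = 1.376.
Because AUC varies inversely with clearance, the combined effect is 1 / 1.376 = 0.727.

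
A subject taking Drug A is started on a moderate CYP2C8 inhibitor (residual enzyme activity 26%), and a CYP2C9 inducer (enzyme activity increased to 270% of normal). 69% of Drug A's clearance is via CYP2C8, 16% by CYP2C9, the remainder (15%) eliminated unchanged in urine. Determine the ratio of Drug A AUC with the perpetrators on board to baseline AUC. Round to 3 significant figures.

The CYP2C8 pathway (69% of clearance) drops to 0.26× activity: 0.69 × 0.26 = 0.1794.
The CYP2C9 pathway (16% of clearance) increases to 2.7× activity: 0.16 × 2.7 = 0.432.
The remaining 15% of clearance is unaffected.
New clearance relative to baseline: 0.1794 + 0.432 + 0.15 = 0.7614.
Because AUC varies inversely with clearance, the combined effect is 1 / 0.7614 = 1.31.

1.31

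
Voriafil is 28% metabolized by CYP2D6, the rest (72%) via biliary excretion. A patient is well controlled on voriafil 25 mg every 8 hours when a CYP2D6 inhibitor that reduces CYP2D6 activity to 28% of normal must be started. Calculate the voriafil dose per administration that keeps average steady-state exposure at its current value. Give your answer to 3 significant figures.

20.0 mg

The CYP2D6 pathway (28% of clearance) falls to 0.28× activity: 0.28 × 0.28 = 0.0784.
Non-CYP routes (72%) are unchanged.
Relative clearance = 0.0784 + 0.72 = 0.7984.
To maintain the same steady-state level, dose must scale with clearance: new dose = 25 × 0.7984 = 20.0 mg.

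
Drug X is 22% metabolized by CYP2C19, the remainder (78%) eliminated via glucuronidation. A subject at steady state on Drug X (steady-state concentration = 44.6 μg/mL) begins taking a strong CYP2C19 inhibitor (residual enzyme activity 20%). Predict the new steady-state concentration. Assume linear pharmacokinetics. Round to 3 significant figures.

54.1 μg/mL

The CYP2C19 pathway (22% of clearance) drops to 0.2× activity: 0.22 × 0.2 = 0.044.
Non-CYP routes (78%) are unchanged.
Relative clearance = 0.044 + 0.78 = 0.824.
New steady-state concentration = baseline ÷ relative clearance = 44.6 / 0.824 = 54.1 μg/mL.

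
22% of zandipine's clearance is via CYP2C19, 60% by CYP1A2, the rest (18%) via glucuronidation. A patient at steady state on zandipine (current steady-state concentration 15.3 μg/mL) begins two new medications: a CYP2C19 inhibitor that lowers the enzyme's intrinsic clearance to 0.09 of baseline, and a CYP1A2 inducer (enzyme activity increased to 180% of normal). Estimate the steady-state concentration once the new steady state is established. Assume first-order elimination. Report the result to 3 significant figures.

12.0 μg/mL

CYP2C19: 0.22 × 0.09 = 0.0198
CYP1A2: 0.6 × 1.8 = 1.08
Other: 0.18 (unchanged)
CL_new/CL_old = 0.0198 + 1.08 + 0.18 = 1.2798.
New steady-state concentration = 15.3 / 1.2798 = 12.0 μg/mL (concentration scales inversely with clearance).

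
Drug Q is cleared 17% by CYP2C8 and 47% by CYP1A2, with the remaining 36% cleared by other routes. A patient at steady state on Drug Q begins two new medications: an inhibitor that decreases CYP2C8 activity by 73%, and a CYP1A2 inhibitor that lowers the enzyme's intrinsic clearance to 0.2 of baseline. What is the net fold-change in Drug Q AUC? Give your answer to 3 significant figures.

The CYP2C8 pathway (17% of clearance) drops to 0.27× activity: 0.17 × 0.27 = 0.0459.
The CYP1A2 pathway (47% of clearance) falls to 0.2× activity: 0.47 × 0.2 = 0.094.
Non-CYP routes (36%) are unchanged.
New clearance relative to baseline: 0.0459 + 0.094 + 0.36 = 0.4999.
Because AUC varies inversely with clearance, the combined effect is 1 / 0.4999 = 2.00.

2.00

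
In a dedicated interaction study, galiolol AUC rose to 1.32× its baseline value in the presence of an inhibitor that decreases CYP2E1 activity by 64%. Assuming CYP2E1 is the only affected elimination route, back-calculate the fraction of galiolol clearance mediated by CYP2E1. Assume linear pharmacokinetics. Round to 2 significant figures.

CL'/CL = 1 / 1.32 = 0.7576
0.36·fm + (1 − fm) = 0.7576
fm = (0.7576 − 1) / (0.36 − 1) = 0.38

0.38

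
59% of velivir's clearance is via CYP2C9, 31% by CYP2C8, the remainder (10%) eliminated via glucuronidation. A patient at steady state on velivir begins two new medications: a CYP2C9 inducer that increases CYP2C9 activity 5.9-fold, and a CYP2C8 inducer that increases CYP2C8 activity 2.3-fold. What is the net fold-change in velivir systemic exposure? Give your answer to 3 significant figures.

0.233

The CYP2C9 pathway (59% of clearance) rises to 5.9× activity: 0.59 × 5.9 = 3.481.
The CYP2C8 pathway (31% of clearance) increases to 2.3× activity: 0.31 × 2.3 = 0.713.
The remaining 10% of clearance is unaffected.
CL_new/CL_old = 3.481 + 0.713 + 0.1 = 4.294.
Systemic exposure ∝ 1/CL: fold-change = 1 / 4.294 = 0.233.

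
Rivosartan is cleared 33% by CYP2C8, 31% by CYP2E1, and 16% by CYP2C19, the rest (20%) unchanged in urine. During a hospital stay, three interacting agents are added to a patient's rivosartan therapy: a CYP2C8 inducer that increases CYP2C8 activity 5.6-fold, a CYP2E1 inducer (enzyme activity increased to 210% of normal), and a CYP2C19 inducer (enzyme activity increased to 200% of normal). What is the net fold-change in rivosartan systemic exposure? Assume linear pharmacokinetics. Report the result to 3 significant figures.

The CYP2C8 pathway (33% of clearance) rises to 5.6× activity: 0.33 × 5.6 = 1.848.
The CYP2E1 pathway (31% of clearance) rises to 2.1× activity: 0.31 × 2.1 = 0.651.
The CYP2C19 pathway (16% of clearance) is boosted to 2× activity: 0.16 × 2 = 0.32.
The remaining 20% of clearance is unaffected.
Relative clearance = 1.848 + 0.651 + 0.32 + 0.2 = 3.019.
Because systemic exposure varies inversely with clearance, the combined effect is 1 / 3.019 = 0.331.

0.331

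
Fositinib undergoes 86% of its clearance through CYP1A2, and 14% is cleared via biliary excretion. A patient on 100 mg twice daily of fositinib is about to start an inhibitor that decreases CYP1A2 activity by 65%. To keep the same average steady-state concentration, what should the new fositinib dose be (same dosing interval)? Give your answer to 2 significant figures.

44 mg

The CYP1A2 pathway (86% of clearance) is reduced to 0.35× activity: 0.86 × 0.35 = 0.301.
Non-CYP routes (14%) are unchanged.
CL_new/CL_old = 0.301 + 0.14 = 0.441.
To maintain the same steady-state level, dose must scale with clearance: new dose = 100 × 0.441 = 44 mg.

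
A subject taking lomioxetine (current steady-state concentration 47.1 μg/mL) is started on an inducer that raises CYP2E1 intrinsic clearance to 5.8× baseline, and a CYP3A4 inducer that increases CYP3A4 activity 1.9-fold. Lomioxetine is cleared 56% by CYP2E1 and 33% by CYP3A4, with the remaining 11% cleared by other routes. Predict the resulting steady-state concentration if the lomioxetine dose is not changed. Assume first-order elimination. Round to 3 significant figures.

CYP2E1: 0.56 × 5.8 = 3.248
CYP3A4: 0.33 × 1.9 = 0.627
Other: 0.11 (unchanged)
New clearance relative to baseline: 3.248 + 0.627 + 0.11 = 3.985.
New steady-state concentration = 47.1 / 3.985 = 11.8 μg/mL (concentration scales inversely with clearance).

11.8 μg/mL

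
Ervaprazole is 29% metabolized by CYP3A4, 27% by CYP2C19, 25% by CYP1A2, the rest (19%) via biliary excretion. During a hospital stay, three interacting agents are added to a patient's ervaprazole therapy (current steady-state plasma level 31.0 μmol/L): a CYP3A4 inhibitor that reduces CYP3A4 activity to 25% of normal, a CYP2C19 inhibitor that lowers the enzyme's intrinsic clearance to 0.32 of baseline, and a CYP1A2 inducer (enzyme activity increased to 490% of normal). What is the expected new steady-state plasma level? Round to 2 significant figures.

20 μmol/L

The CYP3A4 pathway (29% of clearance) falls to 0.25× activity: 0.29 × 0.25 = 0.0725.
The CYP2C19 pathway (27% of clearance) falls to 0.32× activity: 0.27 × 0.32 = 0.0864.
The CYP1A2 pathway (25% of clearance) is boosted to 4.9× activity: 0.25 × 4.9 = 1.225.
Non-CYP routes (19%) are unchanged.
CL_new/CL_old = 0.0725 + 0.0864 + 1.225 + 0.19 = 1.5739.
Dividing the baseline by the relative clearance: 31.0 / 1.5739 = 20 μmol/L.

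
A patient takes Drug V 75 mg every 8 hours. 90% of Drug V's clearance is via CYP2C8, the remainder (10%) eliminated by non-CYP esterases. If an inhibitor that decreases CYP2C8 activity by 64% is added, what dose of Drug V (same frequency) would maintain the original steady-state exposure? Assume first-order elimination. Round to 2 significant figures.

The CYP2C8 pathway (90% of clearance) drops to 0.36× activity: 0.9 × 0.36 = 0.324.
The remaining 10% of clearance is unaffected.
Relative clearance = 0.324 + 0.1 = 0.424.
Css,avg = (dose rate)/CL, so holding Css fixed requires dose ∝ CL: 75 × 0.424 = 32 mg.

32 mg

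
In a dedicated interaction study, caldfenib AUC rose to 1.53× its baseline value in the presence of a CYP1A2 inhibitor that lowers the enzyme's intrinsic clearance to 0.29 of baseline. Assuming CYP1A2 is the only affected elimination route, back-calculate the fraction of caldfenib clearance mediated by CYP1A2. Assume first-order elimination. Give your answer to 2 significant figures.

Call the CYP1A2 fraction fm. After the interaction, CL_new/CL_old = fm × 0.29 + (1 − fm).
AUC ratio = 1 / (new CL fraction), so new CL fraction = 1 / 1.53 = 0.6536.
fm × 0.29 + 1 − fm = 0.6536  ⇒  fm × (0.29 − 1) = −0.3464  ⇒  fm = 0.49.

0.49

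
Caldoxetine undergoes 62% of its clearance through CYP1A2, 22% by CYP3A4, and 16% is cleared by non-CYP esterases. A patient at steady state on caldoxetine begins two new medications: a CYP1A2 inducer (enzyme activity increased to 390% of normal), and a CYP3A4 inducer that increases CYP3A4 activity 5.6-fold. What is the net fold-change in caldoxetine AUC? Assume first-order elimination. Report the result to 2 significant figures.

The CYP1A2 pathway (62% of clearance) increases to 3.9× activity: 0.62 × 3.9 = 2.418.
The CYP3A4 pathway (22% of clearance) increases to 5.6× activity: 0.22 × 5.6 = 1.232.
The remaining 16% of clearance is unaffected.
Relative clearance = 2.418 + 1.232 + 0.16 = 3.81.
Because AUC varies inversely with clearance, the combined effect is 1 / 3.81 = 0.26.

0.26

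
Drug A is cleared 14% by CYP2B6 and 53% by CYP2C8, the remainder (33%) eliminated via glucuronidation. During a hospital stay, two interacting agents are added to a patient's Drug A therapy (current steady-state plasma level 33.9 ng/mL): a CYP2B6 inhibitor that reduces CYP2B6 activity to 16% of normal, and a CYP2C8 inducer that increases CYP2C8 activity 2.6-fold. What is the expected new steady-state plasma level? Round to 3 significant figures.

19.6 ng/mL

CYP2B6: 0.14 × 0.16 = 0.0224
CYP2C8: 0.53 × 2.6 = 1.378
Other: 0.33 (unchanged)
New clearance relative to baseline: 0.0224 + 1.378 + 0.33 = 1.7304.
Dividing the baseline by the relative clearance: 33.9 / 1.7304 = 19.6 ng/mL.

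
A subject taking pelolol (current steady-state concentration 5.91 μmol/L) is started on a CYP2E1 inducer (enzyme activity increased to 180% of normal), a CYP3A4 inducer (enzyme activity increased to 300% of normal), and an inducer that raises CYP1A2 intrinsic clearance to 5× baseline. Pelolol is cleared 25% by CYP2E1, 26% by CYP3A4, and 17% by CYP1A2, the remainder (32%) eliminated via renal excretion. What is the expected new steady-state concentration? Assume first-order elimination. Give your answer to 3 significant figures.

2.46 μmol/L

The CYP2E1 pathway (25% of clearance) is boosted to 1.8× activity: 0.25 × 1.8 = 0.45.
The CYP3A4 pathway (26% of clearance) is boosted to 3× activity: 0.26 × 3 = 0.78.
The CYP1A2 pathway (17% of clearance) increases to 5× activity: 0.17 × 5 = 0.85.
The remaining 32% of clearance is unaffected.
New clearance relative to baseline: 0.45 + 0.78 + 0.85 + 0.32 = 2.4.
Steady-state concentration ∝ 1/CL: new value = 5.91 / 2.4 = 2.46 μmol/L.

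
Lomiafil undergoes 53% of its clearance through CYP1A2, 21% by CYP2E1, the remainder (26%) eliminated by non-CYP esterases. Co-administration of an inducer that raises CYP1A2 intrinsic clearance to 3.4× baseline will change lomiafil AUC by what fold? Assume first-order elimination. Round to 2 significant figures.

0.44

The CYP1A2 pathway (53% of clearance) is boosted to 3.4× activity: 0.53 × 3.4 = 1.802.
CYP2E1 (21%) and the residual 26% are unaffected.
Relative clearance = 1.802 + 0.21 + 0.26 = 2.272.
Since AUC ∝ 1/CL, the ratio is 1 / 2.272 = 0.44.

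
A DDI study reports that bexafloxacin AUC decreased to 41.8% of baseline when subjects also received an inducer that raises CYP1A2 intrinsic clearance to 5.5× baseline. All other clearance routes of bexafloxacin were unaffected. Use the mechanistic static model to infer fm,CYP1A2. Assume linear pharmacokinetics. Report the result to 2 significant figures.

0.31

Let fm be the CYP1A2 fraction. New clearance relative to baseline = fm × 5.5 + (1 − fm).
AUC ratio = 1 / (new CL fraction), so new CL fraction = 1 / 0.418 = 2.392.
fm × 5.5 + 1 − fm = 2.392  ⇒  fm × (5.5 − 1) = 1.392  ⇒  fm = 0.31.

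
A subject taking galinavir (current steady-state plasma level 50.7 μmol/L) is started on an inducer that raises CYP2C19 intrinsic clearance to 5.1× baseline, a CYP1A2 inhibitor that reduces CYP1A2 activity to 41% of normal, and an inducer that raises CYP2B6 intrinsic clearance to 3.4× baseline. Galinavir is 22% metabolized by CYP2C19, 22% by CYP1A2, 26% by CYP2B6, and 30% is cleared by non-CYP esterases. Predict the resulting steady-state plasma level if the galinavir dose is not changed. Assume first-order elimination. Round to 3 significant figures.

The CYP2C19 pathway (22% of clearance) is boosted to 5.1× activity: 0.22 × 5.1 = 1.122.
The CYP1A2 pathway (22% of clearance) falls to 0.41× activity: 0.22 × 0.41 = 0.0902.
The CYP2B6 pathway (26% of clearance) is boosted to 3.4× activity: 0.26 × 3.4 = 0.884.
Non-CYP routes (30%) are unchanged.
CL_new/CL_old = 1.122 + 0.0902 + 0.884 + 0.3 = 2.3962.
Steady-state plasma level ∝ 1/CL: new value = 50.7 / 2.3962 = 21.2 μmol/L.

21.2 μmol/L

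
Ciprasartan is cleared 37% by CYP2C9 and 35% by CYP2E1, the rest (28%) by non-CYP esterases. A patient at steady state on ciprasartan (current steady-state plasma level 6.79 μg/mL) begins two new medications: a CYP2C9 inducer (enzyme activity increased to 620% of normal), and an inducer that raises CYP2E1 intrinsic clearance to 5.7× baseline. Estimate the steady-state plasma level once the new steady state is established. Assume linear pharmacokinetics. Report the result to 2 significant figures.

CYP2C9: 0.37 × 6.2 = 2.294
CYP2E1: 0.35 × 5.7 = 1.995
Other: 0.28 (unchanged)
Relative clearance = 2.294 + 1.995 + 0.28 = 4.569.
Dividing the baseline by the relative clearance: 6.79 / 4.569 = 1.5 μg/mL.

1.5 μg/mL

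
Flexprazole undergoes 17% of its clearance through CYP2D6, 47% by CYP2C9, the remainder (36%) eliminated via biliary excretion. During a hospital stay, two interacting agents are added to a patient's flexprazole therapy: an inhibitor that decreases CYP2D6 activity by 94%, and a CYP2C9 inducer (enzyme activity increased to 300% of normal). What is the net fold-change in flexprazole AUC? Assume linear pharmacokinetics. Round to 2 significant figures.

0.56

CYP2D6: 0.17 × 0.06 = 0.0102
CYP2C9: 0.47 × 3 = 1.41
Other: 0.36 (unchanged)
Relative clearance = 0.0102 + 1.41 + 0.36 = 1.7802.
Net AUC ratio = 1 / 1.7802 = 0.56.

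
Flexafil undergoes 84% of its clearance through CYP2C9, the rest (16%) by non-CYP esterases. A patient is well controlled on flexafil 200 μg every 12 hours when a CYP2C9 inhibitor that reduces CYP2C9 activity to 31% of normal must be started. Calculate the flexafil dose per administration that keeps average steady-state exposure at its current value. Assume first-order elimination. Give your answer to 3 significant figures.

84.1 μg

The CYP2C9 pathway (84% of clearance) is reduced to 0.31× activity: 0.84 × 0.31 = 0.2604.
Non-CYP routes (16%) are unchanged.
New clearance relative to baseline: 0.2604 + 0.16 = 0.4204.
Exposure is unchanged when dose changes in proportion to clearance. New dose = 200 μg × 0.4204 = 84.1 μg.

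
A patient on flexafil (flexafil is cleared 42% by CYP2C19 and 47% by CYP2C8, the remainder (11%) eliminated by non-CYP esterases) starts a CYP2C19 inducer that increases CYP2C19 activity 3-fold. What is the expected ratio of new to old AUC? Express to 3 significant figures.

0.543

The CYP2C19 pathway (42% of clearance) increases to 3× activity: 0.42 × 3 = 1.26.
CYP2C8 (47%) and the residual 11% are unaffected.
CL_new/CL_old = 1.26 + 0.47 + 0.11 = 1.84.
Since AUC ∝ 1/CL, the ratio is 1 / 1.84 = 0.543.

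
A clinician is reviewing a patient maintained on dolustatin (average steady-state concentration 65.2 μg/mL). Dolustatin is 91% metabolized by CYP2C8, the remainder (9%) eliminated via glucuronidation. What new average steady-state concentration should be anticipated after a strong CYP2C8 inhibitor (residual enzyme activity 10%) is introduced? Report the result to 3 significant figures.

The CYP2C8 pathway (91% of clearance) is reduced to 0.1× activity: 0.91 × 0.1 = 0.091.
Non-CYP routes (9%) are unchanged.
Relative clearance = 0.091 + 0.09 = 0.181.
Average steady-state concentration ∝ 1/CL, so new value = 65.2 / 0.181 = 360 μg/mL.

360 μg/mL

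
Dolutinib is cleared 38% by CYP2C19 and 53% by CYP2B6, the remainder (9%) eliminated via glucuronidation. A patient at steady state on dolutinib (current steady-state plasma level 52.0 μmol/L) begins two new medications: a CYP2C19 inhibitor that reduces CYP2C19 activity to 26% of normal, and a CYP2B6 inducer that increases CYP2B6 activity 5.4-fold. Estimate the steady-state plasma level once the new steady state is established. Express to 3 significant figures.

17.0 μmol/L

The CYP2C19 pathway (38% of clearance) drops to 0.26× activity: 0.38 × 0.26 = 0.0988.
The CYP2B6 pathway (53% of clearance) rises to 5.4× activity: 0.53 × 5.4 = 2.862.
Non-CYP routes (9%) are unchanged.
New clearance relative to baseline: 0.0988 + 2.862 + 0.09 = 3.0508.
Dividing the baseline by the relative clearance: 52.0 / 3.0508 = 17.0 μmol/L.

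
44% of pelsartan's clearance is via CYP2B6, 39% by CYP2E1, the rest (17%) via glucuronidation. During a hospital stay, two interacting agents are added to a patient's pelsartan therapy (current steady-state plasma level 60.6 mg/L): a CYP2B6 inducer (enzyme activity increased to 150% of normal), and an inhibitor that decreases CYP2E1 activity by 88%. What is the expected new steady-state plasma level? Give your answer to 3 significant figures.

69.1 mg/L

CYP2B6: 0.44 × 1.5 = 0.66
CYP2E1: 0.39 × 0.12 = 0.0468
Other: 0.17 (unchanged)
CL_new/CL_old = 0.66 + 0.0468 + 0.17 = 0.8768.
Dividing the baseline by the relative clearance: 60.6 / 0.8768 = 69.1 mg/L.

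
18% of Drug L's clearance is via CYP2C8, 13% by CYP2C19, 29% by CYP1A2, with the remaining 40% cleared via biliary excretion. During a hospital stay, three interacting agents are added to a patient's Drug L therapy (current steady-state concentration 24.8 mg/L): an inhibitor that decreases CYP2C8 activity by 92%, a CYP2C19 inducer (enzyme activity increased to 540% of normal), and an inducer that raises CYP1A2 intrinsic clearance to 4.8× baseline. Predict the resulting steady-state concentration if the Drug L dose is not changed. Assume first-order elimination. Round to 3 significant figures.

9.89 mg/L

CYP2C8: 0.18 × 0.08 = 0.0144
CYP2C19: 0.13 × 5.4 = 0.702
CYP1A2: 0.29 × 4.8 = 1.392
Other: 0.4 (unchanged)
New clearance relative to baseline: 0.0144 + 0.702 + 1.392 + 0.4 = 2.5084.
Dividing the baseline by the relative clearance: 24.8 / 2.5084 = 9.89 mg/L.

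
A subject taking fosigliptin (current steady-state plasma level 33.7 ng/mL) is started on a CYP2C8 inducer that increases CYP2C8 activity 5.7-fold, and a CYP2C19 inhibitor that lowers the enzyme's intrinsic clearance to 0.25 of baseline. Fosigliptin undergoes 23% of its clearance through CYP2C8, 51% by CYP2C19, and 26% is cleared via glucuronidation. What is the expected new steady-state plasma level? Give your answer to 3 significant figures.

19.8 ng/mL

The CYP2C8 pathway (23% of clearance) increases to 5.7× activity: 0.23 × 5.7 = 1.311.
The CYP2C19 pathway (51% of clearance) is reduced to 0.25× activity: 0.51 × 0.25 = 0.1275.
Non-CYP routes (26%) are unchanged.
Relative clearance = 1.311 + 0.1275 + 0.26 = 1.6985.
Steady-state plasma level ∝ 1/CL: new value = 33.7 / 1.6985 = 19.8 ng/mL.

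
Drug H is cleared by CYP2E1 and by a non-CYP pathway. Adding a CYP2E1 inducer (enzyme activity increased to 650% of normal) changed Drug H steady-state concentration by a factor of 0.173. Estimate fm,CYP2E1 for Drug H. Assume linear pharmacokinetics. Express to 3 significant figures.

Let x = fm,CYP2E1. Because steady-state concentration ∝ 1/CL, relative clearance rose to 1/0.173 = 5.78.
Only the CYP2E1 route changed, so 5.78 = x·6.5 + (1 − x), giving x = 0.869.

0.869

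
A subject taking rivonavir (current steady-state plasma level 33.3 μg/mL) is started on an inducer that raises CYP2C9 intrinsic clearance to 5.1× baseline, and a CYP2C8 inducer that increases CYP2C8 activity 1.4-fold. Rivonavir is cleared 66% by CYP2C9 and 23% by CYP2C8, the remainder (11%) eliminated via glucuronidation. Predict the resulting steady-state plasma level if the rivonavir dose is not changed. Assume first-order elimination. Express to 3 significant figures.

CYP2C9: 0.66 × 5.1 = 3.366
CYP2C8: 0.23 × 1.4 = 0.322
Other: 0.11 (unchanged)
CL_new/CL_old = 3.366 + 0.322 + 0.11 = 3.798.
New steady-state plasma level = 33.3 / 3.798 = 8.77 μg/mL (concentration scales inversely with clearance).

8.77 μg/mL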